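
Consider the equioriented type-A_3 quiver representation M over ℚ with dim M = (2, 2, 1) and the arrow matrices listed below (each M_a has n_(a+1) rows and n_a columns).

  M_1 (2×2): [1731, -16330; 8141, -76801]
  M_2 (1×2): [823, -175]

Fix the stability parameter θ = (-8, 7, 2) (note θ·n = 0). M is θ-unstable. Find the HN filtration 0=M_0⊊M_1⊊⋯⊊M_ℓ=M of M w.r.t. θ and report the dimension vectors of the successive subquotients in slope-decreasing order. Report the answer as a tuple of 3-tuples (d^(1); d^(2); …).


Via rank(M_{q-1}∘⋯∘M_p): M ≅ I[1,2], I[1,3].
μ_θ-semistable layers: μ^(1)=7; μ^(2)=9/2; μ^(3)=-8

((0, 1, 0); (0, 1, 1); (2, 0, 0))


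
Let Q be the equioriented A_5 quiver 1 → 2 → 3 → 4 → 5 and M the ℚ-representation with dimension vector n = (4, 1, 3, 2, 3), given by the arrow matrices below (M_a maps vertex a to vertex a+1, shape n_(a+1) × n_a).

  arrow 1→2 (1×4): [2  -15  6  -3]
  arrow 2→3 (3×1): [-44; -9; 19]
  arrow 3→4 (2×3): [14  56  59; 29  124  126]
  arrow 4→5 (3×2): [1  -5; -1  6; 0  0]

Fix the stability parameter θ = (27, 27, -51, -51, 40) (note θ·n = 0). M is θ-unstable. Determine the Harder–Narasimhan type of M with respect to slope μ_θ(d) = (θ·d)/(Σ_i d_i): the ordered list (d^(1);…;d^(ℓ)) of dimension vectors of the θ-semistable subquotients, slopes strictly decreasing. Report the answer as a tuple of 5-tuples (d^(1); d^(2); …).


Barcode: M ≅ I[1,1]^3, I[1,5], I[3,3], I[3,5], I[5,5]. HN layers by μ_θ (4 steps, strictly decreasing):
  μ^(1)=40; μ^(2)=27; μ^(3)=-12; μ^(4)=-51

((0, 0, 0, 0, 3); (3, 0, 0, 0, 0); (1, 1, 1, 1, 0); (0, 0, 2, 1, 0))


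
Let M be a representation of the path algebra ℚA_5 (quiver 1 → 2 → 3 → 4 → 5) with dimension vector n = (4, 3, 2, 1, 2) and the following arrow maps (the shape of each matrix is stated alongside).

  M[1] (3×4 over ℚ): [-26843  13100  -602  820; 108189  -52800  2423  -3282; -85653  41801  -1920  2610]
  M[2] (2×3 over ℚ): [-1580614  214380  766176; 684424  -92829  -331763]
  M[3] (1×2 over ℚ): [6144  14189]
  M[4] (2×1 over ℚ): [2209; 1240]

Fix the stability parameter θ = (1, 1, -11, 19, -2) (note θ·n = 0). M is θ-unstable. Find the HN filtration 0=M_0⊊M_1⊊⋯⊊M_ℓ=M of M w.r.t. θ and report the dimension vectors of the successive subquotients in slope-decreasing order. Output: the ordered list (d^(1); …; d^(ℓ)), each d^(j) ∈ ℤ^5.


Interval decomposition of M: I[1,1], I[1,2], I[1,3], I[1,5], I[5,5].
HN type (ℓ=4): μ^(1)=17/2; μ^(2)=1; μ^(3)=-2; μ^(4)=-3

((0, 0, 0, 1, 1); (2, 1, 0, 0, 0); (0, 0, 0, 0, 1); (2, 2, 2, 0, 0))


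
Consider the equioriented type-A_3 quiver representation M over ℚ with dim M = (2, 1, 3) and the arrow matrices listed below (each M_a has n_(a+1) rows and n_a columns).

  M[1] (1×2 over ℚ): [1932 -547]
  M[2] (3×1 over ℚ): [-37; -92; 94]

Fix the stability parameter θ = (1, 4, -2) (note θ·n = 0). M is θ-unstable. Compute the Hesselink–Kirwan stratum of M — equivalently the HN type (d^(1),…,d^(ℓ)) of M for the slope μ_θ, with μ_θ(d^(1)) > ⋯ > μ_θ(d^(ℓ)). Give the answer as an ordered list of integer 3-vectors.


Via rank(M_{q-1}∘⋯∘M_p): M ≅ I[1,1], I[1,3], I[3,3]^2.
μ_θ-semistable layers: μ^(1)=1; μ^(2)=-2

((2, 1, 1); (0, 0, 2))


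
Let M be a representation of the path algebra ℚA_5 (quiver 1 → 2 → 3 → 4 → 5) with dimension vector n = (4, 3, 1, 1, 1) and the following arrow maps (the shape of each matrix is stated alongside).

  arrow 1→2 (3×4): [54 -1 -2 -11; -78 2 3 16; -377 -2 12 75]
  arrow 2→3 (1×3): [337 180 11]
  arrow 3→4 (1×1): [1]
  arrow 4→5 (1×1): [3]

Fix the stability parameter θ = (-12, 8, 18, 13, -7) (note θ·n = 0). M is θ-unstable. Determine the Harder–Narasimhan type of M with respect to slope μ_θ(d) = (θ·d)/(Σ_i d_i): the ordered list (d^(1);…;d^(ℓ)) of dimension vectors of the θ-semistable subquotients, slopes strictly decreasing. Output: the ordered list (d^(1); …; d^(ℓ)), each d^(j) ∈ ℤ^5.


Barcode: M ≅ I[1,1], I[1,2]^2, I[1,5]. HN layers by μ_θ (2 steps, strictly decreasing):
  μ^(1)=8; μ^(2)=-12

((0, 3, 1, 1, 1); (4, 0, 0, 0, 0))


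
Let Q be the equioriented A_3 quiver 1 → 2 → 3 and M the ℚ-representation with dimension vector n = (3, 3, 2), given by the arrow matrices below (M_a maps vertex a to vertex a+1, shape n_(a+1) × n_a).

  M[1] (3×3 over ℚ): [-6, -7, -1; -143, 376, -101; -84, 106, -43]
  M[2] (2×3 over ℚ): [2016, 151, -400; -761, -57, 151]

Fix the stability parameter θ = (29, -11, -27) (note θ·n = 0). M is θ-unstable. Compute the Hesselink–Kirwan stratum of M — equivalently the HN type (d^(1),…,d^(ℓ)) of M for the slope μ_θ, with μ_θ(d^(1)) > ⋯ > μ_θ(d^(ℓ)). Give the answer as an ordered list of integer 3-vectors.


Interval decomposition of M: I[1,2], I[1,3]^2.
HN type (ℓ=2): μ^(1)=9; μ^(2)=-3

((1, 1, 0); (2, 2, 2))


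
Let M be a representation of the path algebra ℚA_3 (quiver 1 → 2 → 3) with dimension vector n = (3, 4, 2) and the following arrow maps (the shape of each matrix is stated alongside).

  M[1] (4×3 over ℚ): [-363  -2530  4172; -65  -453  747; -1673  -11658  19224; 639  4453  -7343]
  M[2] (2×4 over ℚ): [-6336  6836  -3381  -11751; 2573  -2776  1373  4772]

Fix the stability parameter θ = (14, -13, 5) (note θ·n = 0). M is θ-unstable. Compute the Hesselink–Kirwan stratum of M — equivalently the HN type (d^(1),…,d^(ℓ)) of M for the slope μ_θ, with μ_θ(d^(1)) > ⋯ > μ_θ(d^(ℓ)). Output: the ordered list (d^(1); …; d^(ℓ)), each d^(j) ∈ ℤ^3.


Via rank(M_{q-1}∘⋯∘M_p): M ≅ I[1,1], I[1,2], I[1,3], I[2,2], I[2,3].
μ_θ-semistable layers: μ^(1)=14; μ^(2)=5; μ^(3)=1/2; μ^(4)=-13

((1, 0, 0); (0, 0, 2); (2, 2, 0); (0, 2, 0))


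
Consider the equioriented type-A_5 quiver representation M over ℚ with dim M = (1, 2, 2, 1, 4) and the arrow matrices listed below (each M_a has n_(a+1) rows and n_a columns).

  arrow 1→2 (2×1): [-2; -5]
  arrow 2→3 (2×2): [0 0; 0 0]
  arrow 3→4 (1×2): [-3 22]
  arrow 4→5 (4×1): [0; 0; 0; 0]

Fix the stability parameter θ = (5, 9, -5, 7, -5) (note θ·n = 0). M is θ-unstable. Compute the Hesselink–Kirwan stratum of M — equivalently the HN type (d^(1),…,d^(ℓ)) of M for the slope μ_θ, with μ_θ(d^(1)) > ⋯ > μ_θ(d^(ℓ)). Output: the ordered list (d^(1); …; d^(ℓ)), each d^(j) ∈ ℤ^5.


Via rank(M_{q-1}∘⋯∘M_p): M ≅ I[1,2], I[2,2], I[3,3], I[3,4], I[5,5]^4.
μ_θ-semistable layers: μ^(1)=9; μ^(2)=7; μ^(3)=5; μ^(4)=-5

((0, 2, 0, 0, 0); (0, 0, 0, 1, 0); (1, 0, 0, 0, 0); (0, 0, 2, 0, 4))


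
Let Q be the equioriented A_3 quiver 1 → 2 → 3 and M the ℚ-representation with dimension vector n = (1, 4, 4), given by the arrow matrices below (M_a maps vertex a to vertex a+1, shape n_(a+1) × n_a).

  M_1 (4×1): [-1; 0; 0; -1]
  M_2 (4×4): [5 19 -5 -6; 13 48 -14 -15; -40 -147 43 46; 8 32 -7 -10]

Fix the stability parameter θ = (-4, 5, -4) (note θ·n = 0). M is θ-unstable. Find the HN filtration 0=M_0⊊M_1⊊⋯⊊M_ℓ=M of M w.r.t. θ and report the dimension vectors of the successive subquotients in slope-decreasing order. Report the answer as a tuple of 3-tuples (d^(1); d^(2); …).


Interval decomposition of M: I[1,3], I[2,3]^3.
HN type (ℓ=2): μ^(1)=1/2; μ^(2)=-4

((0, 4, 4); (1, 0, 0))


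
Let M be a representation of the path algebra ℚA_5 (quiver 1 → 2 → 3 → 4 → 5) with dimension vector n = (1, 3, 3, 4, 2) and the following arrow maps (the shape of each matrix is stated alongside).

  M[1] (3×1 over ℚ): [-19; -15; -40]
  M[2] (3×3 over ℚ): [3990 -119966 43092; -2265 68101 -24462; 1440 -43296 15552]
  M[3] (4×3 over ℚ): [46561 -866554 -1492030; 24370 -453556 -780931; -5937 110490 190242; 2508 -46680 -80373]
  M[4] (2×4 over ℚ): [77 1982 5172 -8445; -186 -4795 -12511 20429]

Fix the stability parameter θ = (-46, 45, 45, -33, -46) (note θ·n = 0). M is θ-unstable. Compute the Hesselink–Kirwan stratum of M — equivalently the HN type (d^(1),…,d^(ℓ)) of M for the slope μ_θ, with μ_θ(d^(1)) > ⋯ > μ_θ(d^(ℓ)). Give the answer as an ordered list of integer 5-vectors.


Interval decomposition of M: I[1,2], I[2,2], I[2,3], I[3,5]^2, I[4,4]^2.
HN type (ℓ=4): μ^(1)=45; μ^(2)=-34/3; μ^(3)=-33; μ^(4)=-46

((0, 3, 1, 0, 0); (0, 0, 2, 2, 2); (0, 0, 0, 2, 0); (1, 0, 0, 0, 0))


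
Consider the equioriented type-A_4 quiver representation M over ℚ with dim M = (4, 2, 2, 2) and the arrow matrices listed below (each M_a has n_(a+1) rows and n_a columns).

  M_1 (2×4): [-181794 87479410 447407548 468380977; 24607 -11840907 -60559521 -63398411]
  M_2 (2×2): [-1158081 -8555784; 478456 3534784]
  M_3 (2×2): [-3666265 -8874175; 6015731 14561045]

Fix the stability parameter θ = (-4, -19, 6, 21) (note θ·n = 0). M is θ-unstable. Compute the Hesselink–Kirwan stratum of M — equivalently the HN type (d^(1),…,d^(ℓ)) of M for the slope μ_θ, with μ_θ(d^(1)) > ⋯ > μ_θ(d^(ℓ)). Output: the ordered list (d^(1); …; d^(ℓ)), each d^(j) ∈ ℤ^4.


Interval decomposition of M: I[1,1]^2, I[1,2], I[1,4], I[3,3], I[4,4].
HN type (ℓ=4): μ^(1)=21; μ^(2)=6; μ^(3)=-4; μ^(4)=-23/2

((0, 0, 0, 2); (0, 0, 2, 0); (2, 0, 0, 0); (2, 2, 0, 0))


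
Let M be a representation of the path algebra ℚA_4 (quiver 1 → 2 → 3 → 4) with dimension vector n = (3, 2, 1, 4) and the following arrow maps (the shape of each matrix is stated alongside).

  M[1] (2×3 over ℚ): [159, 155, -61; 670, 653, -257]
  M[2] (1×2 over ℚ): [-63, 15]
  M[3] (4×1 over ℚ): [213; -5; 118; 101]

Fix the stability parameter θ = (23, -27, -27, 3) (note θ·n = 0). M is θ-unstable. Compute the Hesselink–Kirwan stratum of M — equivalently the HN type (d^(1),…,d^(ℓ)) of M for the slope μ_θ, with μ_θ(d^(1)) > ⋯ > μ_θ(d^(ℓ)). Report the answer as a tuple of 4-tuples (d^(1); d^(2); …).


Via rank(M_{q-1}∘⋯∘M_p): M ≅ I[1,1], I[1,2], I[1,4], I[4,4]^3.
μ_θ-semistable layers: μ^(1)=23; μ^(2)=3; μ^(3)=-2; μ^(4)=-31/3

((1, 0, 0, 0); (0, 0, 0, 4); (1, 1, 0, 0); (1, 1, 1, 0))


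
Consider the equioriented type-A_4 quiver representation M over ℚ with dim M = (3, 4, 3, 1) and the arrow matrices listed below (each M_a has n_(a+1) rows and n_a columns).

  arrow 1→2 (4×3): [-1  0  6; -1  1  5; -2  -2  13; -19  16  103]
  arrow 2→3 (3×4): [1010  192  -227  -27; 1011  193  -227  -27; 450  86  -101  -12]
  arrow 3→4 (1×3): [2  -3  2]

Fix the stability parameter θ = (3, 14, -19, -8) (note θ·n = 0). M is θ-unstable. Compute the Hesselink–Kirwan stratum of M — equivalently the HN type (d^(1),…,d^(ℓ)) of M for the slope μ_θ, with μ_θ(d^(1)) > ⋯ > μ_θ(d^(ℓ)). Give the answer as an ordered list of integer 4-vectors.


Interval decomposition of M: I[1,3]^2, I[1,4], I[2,2].
HN type (ℓ=3): μ^(1)=14; μ^(2)=-2/3; μ^(3)=-5/2

((0, 1, 0, 0); (2, 2, 2, 0); (1, 1, 1, 1))


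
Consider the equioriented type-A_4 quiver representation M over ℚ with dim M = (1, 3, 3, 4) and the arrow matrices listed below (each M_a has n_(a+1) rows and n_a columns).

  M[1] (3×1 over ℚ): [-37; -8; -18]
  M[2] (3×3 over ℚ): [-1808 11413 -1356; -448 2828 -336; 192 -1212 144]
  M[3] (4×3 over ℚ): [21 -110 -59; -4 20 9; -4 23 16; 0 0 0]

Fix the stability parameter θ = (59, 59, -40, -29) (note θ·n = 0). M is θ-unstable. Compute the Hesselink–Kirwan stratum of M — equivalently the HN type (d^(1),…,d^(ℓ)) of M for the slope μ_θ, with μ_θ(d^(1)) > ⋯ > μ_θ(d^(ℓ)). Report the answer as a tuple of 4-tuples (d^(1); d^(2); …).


Interval decomposition of M: I[1,2], I[2,2], I[2,4], I[3,4]^2, I[4,4].
HN type (ℓ=4): μ^(1)=59; μ^(2)=-10/3; μ^(3)=-29; μ^(4)=-40

((1, 2, 0, 0); (0, 1, 1, 1); (0, 0, 0, 3); (0, 0, 2, 0))


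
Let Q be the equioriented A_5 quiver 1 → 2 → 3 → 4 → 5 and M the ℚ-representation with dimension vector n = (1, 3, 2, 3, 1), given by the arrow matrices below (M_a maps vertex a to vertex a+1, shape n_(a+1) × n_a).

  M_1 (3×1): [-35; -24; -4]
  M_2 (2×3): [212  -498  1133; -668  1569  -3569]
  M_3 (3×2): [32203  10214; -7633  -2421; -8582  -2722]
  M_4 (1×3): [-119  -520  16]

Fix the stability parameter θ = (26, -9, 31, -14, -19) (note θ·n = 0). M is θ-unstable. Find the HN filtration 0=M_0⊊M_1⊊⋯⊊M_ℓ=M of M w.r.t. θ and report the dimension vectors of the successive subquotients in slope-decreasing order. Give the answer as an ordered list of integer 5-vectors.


Via rank(M_{q-1}∘⋯∘M_p): M ≅ I[1,2], I[2,4], I[2,5], I[4,4].
μ_θ-semistable layers: μ^(1)=17/2; μ^(2)=-2/3; μ^(3)=-9; μ^(4)=-14

((1, 1, 1, 1, 0); (0, 0, 1, 1, 1); (0, 2, 0, 0, 0); (0, 0, 0, 1, 0))


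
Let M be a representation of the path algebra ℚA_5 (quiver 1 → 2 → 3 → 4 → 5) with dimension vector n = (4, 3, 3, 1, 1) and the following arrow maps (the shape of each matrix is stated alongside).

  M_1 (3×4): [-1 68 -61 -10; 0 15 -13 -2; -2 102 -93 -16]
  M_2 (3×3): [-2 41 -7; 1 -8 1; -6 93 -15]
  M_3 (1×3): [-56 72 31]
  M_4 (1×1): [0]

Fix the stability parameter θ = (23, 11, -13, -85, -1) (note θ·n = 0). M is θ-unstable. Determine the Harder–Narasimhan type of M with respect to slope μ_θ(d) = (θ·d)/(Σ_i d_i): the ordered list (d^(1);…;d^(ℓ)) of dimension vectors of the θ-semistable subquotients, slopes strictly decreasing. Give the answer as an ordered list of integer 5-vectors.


Via rank(M_{q-1}∘⋯∘M_p): M ≅ I[1,1], I[1,2], I[1,3], I[1,4], I[3,3], I[5,5].
μ_θ-semistable layers: μ^(1)=23; μ^(2)=17; μ^(3)=7; μ^(4)=-1; μ^(5)=-13; μ^(6)=-16

((1, 0, 0, 0, 0); (1, 1, 0, 0, 0); (1, 1, 1, 0, 0); (0, 0, 0, 0, 1); (0, 0, 1, 0, 0); (1, 1, 1, 1, 0))


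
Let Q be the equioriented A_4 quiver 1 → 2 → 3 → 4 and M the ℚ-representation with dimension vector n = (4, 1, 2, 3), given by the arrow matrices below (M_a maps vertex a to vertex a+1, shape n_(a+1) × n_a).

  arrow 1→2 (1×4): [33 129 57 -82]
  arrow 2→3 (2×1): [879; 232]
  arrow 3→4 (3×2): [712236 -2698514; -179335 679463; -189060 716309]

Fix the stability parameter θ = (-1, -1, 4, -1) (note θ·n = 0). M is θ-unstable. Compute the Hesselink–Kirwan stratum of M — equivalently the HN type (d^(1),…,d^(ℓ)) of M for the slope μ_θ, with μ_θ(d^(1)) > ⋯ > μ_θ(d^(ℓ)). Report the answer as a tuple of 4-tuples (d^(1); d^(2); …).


Via rank(M_{q-1}∘⋯∘M_p): M ≅ I[1,1]^3, I[1,4], I[3,4], I[4,4].
μ_θ-semistable layers: μ^(1)=3/2; μ^(2)=-1

((0, 0, 2, 2); (4, 1, 0, 1))


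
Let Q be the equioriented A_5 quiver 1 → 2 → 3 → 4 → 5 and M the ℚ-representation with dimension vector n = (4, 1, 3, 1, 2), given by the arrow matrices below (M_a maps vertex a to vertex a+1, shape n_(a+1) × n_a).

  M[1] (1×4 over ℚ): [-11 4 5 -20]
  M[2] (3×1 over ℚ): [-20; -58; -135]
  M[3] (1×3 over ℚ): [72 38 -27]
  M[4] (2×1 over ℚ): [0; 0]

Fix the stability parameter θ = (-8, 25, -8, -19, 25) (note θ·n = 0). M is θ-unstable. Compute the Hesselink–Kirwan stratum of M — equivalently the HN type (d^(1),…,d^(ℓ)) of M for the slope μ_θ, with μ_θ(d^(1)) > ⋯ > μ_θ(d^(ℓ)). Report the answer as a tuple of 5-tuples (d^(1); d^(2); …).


Barcode: M ≅ I[1,1]^3, I[1,4], I[3,3]^2, I[5,5]^2. HN layers by μ_θ (3 steps, strictly decreasing):
  μ^(1)=25; μ^(2)=-2/3; μ^(3)=-8

((0, 0, 0, 0, 2); (0, 1, 1, 1, 0); (4, 0, 2, 0, 0))


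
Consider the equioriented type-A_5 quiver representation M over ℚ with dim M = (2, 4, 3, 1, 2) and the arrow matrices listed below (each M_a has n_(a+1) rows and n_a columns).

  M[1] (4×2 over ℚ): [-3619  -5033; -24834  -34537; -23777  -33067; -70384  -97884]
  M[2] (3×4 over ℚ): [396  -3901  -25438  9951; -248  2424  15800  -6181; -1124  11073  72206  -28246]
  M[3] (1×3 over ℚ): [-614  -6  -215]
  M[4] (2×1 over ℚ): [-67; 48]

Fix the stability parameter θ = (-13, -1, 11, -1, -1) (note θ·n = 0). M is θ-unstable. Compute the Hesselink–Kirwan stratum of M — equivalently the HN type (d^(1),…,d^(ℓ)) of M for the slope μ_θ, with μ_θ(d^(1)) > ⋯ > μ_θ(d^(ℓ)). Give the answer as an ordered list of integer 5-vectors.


Via rank(M_{q-1}∘⋯∘M_p): M ≅ I[1,2], I[1,5], I[2,2], I[2,3], I[3,3], I[5,5].
μ_θ-semistable layers: μ^(1)=11; μ^(2)=3; μ^(3)=-1; μ^(4)=-13

((0, 0, 2, 0, 0); (0, 0, 1, 1, 1); (0, 4, 0, 0, 1); (2, 0, 0, 0, 0))


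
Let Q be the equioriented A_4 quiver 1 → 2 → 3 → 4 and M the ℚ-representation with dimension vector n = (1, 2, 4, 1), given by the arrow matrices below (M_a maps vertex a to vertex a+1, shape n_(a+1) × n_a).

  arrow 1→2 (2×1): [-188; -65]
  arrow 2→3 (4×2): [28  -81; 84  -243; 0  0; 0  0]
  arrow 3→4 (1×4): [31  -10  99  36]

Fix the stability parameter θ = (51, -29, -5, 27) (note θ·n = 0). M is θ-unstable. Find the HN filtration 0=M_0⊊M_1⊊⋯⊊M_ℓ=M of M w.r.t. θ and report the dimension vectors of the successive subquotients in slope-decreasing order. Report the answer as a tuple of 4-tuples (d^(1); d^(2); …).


Barcode: M ≅ I[1,4], I[2,2], I[3,3]^3. HN layers by μ_θ (4 steps, strictly decreasing):
  μ^(1)=27; μ^(2)=17/3; μ^(3)=-5; μ^(4)=-29

((0, 0, 0, 1); (1, 1, 1, 0); (0, 0, 3, 0); (0, 1, 0, 0))


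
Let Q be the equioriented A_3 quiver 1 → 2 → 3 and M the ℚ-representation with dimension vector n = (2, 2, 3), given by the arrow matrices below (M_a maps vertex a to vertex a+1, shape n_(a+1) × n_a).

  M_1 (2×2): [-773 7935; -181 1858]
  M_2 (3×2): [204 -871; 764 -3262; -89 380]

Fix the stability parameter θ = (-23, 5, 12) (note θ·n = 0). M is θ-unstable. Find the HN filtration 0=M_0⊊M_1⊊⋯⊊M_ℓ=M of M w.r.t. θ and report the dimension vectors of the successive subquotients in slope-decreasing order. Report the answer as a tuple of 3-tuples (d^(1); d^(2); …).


Via rank(M_{q-1}∘⋯∘M_p): M ≅ I[1,3]^2, I[3,3].
μ_θ-semistable layers: μ^(1)=12; μ^(2)=5; μ^(3)=-23

((0, 0, 3); (0, 2, 0); (2, 0, 0))


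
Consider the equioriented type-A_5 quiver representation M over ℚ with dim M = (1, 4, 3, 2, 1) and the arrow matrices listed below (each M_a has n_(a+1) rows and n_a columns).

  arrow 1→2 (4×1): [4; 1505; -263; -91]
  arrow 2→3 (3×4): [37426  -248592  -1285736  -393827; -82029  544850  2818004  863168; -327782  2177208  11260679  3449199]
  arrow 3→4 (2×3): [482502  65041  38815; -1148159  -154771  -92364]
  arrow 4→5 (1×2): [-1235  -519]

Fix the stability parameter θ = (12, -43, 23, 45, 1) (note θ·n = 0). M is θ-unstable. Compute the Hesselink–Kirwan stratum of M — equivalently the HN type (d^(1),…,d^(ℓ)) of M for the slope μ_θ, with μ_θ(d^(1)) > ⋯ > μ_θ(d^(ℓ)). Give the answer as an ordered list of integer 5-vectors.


Barcode: M ≅ I[1,5], I[2,2], I[2,3], I[2,4]. HN layers by μ_θ (4 steps, strictly decreasing):
  μ^(1)=45; μ^(2)=23; μ^(3)=-31/2; μ^(4)=-43

((0, 0, 0, 1, 0); (0, 0, 3, 1, 1); (1, 1, 0, 0, 0); (0, 3, 0, 0, 0))


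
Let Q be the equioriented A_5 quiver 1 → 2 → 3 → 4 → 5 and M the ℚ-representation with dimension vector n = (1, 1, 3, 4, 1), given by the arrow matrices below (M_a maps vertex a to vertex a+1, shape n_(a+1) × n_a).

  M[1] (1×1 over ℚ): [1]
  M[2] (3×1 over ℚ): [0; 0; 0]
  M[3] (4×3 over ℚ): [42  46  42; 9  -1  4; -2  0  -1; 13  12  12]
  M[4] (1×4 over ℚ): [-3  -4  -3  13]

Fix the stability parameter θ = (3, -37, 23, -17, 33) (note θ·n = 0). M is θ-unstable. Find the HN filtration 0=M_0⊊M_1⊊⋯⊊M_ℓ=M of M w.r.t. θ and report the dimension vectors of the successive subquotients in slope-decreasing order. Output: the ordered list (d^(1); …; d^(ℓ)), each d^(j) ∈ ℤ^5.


Barcode: M ≅ I[1,2], I[3,4]^2, I[3,5], I[4,4]. HN layers by μ_θ (3 steps, strictly decreasing):
  μ^(1)=33; μ^(2)=3; μ^(3)=-17

((0, 0, 0, 0, 1); (0, 0, 3, 3, 0); (1, 1, 0, 1, 0))


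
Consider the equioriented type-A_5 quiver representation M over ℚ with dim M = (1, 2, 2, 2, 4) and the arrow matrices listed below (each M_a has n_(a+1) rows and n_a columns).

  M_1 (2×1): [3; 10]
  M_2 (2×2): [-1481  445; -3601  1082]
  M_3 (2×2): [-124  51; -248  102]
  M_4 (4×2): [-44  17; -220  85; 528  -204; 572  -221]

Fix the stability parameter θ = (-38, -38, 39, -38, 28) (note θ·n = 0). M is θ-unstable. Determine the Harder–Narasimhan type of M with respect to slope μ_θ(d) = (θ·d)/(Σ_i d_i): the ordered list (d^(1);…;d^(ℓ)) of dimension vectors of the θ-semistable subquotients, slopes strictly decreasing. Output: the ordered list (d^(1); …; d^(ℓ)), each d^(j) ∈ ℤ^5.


Barcode: M ≅ I[1,5], I[2,3], I[4,4], I[5,5]^3. HN layers by μ_θ (4 steps, strictly decreasing):
  μ^(1)=39; μ^(2)=28; μ^(3)=1/2; μ^(4)=-38

((0, 0, 1, 0, 0); (0, 0, 0, 0, 4); (0, 0, 1, 1, 0); (1, 2, 0, 1, 0))


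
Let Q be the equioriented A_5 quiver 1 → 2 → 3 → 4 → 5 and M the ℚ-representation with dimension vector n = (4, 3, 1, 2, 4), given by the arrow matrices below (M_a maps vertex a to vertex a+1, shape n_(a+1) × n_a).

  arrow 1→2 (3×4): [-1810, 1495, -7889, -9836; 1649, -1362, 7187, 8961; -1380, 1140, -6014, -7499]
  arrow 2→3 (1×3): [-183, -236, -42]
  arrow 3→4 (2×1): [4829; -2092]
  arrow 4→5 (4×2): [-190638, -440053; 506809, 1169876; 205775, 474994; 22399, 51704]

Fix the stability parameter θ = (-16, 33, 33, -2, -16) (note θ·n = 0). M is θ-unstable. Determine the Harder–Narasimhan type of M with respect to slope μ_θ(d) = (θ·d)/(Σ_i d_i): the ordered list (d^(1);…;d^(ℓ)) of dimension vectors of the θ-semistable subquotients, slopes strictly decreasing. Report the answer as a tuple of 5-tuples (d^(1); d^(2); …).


Via rank(M_{q-1}∘⋯∘M_p): M ≅ I[1,1], I[1,2]^2, I[1,5], I[4,5], I[5,5]^2.
μ_θ-semistable layers: μ^(1)=33; μ^(2)=12; μ^(3)=-9; μ^(4)=-16

((0, 2, 0, 0, 0); (0, 1, 1, 1, 1); (0, 0, 0, 1, 1); (4, 0, 0, 0, 2))


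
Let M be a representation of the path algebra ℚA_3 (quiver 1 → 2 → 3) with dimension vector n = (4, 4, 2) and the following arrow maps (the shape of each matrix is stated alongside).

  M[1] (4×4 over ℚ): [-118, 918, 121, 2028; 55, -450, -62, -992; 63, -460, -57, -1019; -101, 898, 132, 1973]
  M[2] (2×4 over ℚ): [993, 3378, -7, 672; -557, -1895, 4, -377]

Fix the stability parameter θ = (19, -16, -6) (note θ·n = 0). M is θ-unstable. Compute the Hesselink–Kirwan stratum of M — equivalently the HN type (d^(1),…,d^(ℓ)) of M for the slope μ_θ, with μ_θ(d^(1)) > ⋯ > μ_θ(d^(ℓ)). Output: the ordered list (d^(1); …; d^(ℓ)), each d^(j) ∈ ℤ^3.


Via rank(M_{q-1}∘⋯∘M_p): M ≅ I[1,2]^2, I[1,3]^2.
μ_θ-semistable layers: μ^(1)=3/2; μ^(2)=-1

((2, 2, 0); (2, 2, 2))


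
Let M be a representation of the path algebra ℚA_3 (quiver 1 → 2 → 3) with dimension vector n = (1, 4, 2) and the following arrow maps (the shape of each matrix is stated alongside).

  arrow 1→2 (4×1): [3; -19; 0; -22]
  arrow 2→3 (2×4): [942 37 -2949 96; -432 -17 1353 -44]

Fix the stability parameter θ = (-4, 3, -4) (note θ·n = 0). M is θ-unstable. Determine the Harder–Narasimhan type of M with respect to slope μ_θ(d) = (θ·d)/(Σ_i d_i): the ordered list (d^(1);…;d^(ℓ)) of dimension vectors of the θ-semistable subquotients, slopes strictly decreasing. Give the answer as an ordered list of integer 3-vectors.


Via rank(M_{q-1}∘⋯∘M_p): M ≅ I[1,3], I[2,2]^2, I[2,3].
μ_θ-semistable layers: μ^(1)=3; μ^(2)=-1/2; μ^(3)=-4

((0, 2, 0); (0, 2, 2); (1, 0, 0))


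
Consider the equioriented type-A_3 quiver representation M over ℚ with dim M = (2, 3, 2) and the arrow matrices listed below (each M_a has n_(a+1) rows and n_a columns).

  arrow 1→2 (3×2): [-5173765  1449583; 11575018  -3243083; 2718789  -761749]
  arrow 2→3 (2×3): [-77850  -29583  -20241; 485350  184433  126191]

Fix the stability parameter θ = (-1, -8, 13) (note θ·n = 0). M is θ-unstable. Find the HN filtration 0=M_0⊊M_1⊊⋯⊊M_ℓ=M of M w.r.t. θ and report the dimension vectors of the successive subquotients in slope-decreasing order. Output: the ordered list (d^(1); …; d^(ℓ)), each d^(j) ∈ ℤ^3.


Barcode: M ≅ I[1,2], I[1,3], I[2,2], I[3,3]. HN layers by μ_θ (3 steps, strictly decreasing):
  μ^(1)=13; μ^(2)=-9/2; μ^(3)=-8

((0, 0, 2); (2, 2, 0); (0, 1, 0))


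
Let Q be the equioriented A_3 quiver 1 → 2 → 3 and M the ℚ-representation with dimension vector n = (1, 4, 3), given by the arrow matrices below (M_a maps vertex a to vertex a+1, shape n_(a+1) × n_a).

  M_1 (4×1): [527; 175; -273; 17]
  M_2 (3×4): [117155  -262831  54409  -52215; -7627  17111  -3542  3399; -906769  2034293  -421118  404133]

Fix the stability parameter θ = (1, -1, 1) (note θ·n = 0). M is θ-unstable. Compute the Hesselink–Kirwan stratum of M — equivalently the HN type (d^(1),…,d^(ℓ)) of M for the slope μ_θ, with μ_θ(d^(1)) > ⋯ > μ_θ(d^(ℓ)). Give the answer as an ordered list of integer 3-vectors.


Interval decomposition of M: I[1,3], I[2,2]^2, I[2,3], I[3,3].
HN type (ℓ=3): μ^(1)=1; μ^(2)=0; μ^(3)=-1

((0, 0, 3); (1, 1, 0); (0, 3, 0))


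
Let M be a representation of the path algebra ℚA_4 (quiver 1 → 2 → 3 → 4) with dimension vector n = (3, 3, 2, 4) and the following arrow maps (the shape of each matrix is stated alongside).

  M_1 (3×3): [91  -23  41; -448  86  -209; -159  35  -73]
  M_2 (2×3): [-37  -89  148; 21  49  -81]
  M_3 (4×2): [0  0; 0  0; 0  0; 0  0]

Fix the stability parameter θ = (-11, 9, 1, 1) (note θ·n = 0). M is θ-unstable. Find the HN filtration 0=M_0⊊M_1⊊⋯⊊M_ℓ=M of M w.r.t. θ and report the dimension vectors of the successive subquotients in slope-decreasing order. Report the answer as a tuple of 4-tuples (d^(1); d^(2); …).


Interval decomposition of M: I[1,1], I[1,3]^2, I[2,2], I[4,4]^4.
HN type (ℓ=4): μ^(1)=9; μ^(2)=5; μ^(3)=1; μ^(4)=-11

((0, 1, 0, 0); (0, 2, 2, 0); (0, 0, 0, 4); (3, 0, 0, 0))


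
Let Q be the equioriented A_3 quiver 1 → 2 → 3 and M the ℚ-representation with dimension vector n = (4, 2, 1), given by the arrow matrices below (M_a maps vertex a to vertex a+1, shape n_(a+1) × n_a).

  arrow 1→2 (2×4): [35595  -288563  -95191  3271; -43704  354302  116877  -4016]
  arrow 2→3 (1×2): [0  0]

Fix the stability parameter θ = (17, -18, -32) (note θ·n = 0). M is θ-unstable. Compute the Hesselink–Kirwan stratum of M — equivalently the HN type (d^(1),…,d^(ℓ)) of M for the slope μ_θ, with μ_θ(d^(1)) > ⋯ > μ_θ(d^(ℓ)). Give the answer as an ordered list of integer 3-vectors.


Interval decomposition of M: I[1,1]^2, I[1,2]^2, I[3,3].
HN type (ℓ=3): μ^(1)=17; μ^(2)=-1/2; μ^(3)=-32

((2, 0, 0); (2, 2, 0); (0, 0, 1))


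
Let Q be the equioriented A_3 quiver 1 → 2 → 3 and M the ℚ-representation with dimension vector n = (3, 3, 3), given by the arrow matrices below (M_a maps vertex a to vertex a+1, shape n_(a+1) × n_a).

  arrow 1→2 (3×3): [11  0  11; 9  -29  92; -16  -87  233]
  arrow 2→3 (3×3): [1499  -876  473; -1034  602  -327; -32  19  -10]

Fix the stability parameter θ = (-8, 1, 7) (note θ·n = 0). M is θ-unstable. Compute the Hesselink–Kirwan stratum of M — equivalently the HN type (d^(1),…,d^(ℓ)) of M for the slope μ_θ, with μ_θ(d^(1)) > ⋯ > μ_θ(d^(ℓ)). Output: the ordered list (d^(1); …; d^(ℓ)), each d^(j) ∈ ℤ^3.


Barcode: M ≅ I[1,1], I[1,3]^2, I[2,3]. HN layers by μ_θ (3 steps, strictly decreasing):
  μ^(1)=7; μ^(2)=1; μ^(3)=-8

((0, 0, 3); (0, 3, 0); (3, 0, 0))


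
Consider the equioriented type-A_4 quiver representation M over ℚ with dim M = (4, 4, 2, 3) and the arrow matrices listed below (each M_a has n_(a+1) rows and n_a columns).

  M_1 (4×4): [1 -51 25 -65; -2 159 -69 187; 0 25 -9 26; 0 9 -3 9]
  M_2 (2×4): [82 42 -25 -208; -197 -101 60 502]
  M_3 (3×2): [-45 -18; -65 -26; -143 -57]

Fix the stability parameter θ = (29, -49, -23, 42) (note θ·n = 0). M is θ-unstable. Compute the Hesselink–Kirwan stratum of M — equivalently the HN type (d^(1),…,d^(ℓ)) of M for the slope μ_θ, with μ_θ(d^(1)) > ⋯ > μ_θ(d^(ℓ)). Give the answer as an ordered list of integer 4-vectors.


Barcode: M ≅ I[1,1], I[1,2], I[1,4]^2, I[2,2], I[4,4]. HN layers by μ_θ (5 steps, strictly decreasing):
  μ^(1)=42; μ^(2)=29; μ^(3)=-10; μ^(4)=-43/3; μ^(5)=-49

((0, 0, 0, 3); (1, 0, 0, 0); (1, 1, 0, 0); (2, 2, 2, 0); (0, 1, 0, 0))


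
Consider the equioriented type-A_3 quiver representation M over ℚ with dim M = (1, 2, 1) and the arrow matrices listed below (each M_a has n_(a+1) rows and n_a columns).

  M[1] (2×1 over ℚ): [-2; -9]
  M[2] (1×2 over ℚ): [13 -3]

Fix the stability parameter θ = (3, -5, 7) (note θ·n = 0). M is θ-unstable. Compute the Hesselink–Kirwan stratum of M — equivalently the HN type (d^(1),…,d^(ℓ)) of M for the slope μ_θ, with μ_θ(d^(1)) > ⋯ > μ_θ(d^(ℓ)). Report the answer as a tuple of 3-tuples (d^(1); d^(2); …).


Via rank(M_{q-1}∘⋯∘M_p): M ≅ I[1,3], I[2,2].
μ_θ-semistable layers: μ^(1)=7; μ^(2)=-1; μ^(3)=-5

((0, 0, 1); (1, 1, 0); (0, 1, 0))


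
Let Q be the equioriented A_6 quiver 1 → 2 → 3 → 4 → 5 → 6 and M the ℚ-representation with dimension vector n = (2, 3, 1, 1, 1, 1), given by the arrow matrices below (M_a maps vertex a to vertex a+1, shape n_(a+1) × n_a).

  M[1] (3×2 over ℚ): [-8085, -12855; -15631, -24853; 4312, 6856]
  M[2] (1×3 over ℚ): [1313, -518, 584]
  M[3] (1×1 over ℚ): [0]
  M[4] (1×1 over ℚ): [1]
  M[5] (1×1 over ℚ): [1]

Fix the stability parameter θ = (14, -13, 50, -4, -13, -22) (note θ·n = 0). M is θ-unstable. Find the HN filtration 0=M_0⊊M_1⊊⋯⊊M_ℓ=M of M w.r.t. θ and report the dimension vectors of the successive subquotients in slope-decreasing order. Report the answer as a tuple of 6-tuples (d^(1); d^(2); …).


Barcode: M ≅ I[1,1], I[1,3], I[2,2]^2, I[4,6]. HN layers by μ_θ (4 steps, strictly decreasing):
  μ^(1)=50; μ^(2)=14; μ^(3)=1/2; μ^(4)=-13

((0, 0, 1, 0, 0, 0); (1, 0, 0, 0, 0, 0); (1, 1, 0, 0, 0, 0); (0, 2, 0, 1, 1, 1))


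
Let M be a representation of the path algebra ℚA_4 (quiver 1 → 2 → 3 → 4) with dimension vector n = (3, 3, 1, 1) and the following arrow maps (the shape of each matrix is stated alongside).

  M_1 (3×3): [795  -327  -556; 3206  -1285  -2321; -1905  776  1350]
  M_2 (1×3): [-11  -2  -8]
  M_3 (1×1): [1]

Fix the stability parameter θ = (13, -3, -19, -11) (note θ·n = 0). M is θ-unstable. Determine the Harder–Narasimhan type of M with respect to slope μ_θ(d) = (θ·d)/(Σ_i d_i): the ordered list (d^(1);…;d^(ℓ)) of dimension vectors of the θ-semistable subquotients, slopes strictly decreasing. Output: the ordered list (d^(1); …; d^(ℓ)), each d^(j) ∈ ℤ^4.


Interval decomposition of M: I[1,2]^2, I[1,4].
HN type (ℓ=2): μ^(1)=5; μ^(2)=-5

((2, 2, 0, 0); (1, 1, 1, 1))


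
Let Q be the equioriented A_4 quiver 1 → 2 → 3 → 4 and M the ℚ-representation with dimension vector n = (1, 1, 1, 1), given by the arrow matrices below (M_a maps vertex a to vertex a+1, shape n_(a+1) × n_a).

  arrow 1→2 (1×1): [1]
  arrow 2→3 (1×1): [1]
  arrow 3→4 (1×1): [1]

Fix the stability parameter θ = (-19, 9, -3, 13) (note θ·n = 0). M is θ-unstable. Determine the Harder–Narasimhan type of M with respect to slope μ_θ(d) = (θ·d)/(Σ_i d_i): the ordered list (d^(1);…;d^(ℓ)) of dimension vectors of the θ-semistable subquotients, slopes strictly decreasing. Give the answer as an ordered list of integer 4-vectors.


Barcode: M ≅ I[1,4]. HN layers by μ_θ (3 steps, strictly decreasing):
  μ^(1)=13; μ^(2)=3; μ^(3)=-19

((0, 0, 0, 1); (0, 1, 1, 0); (1, 0, 0, 0))


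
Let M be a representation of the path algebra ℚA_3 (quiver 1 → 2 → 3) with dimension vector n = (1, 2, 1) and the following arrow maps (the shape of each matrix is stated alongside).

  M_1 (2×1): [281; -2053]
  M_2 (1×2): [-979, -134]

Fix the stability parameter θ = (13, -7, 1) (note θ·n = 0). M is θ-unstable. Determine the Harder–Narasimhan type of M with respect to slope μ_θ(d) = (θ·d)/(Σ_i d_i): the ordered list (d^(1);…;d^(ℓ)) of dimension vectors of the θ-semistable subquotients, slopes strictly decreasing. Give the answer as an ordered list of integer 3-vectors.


Interval decomposition of M: I[1,3], I[2,2].
HN type (ℓ=2): μ^(1)=7/3; μ^(2)=-7

((1, 1, 1); (0, 1, 0))


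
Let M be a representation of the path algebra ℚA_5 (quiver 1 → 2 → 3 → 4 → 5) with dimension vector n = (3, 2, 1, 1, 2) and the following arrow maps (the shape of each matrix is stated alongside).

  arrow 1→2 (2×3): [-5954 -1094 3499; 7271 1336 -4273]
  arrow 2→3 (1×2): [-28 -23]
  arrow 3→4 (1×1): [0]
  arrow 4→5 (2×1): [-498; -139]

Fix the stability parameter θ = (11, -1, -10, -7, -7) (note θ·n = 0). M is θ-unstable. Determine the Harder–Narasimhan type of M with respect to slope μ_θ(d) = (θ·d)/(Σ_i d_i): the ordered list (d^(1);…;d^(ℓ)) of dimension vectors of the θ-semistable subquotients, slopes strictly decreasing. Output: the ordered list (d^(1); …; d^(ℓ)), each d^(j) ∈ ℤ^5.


Interval decomposition of M: I[1,1], I[1,2], I[1,3], I[4,5], I[5,5].
HN type (ℓ=4): μ^(1)=11; μ^(2)=5; μ^(3)=0; μ^(4)=-7

((1, 0, 0, 0, 0); (1, 1, 0, 0, 0); (1, 1, 1, 0, 0); (0, 0, 0, 1, 2))


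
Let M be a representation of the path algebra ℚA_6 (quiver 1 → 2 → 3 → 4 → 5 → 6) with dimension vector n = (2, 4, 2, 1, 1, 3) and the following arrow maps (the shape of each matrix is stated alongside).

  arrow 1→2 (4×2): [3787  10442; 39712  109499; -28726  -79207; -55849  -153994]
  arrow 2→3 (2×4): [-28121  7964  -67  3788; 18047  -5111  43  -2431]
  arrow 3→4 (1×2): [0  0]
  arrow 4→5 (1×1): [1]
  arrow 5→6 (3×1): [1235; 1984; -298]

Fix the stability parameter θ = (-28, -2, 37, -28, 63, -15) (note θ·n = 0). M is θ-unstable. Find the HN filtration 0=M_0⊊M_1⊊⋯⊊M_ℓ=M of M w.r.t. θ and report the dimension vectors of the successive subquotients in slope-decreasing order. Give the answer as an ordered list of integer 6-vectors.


Barcode: M ≅ I[1,2], I[1,3], I[2,2], I[2,3], I[4,6], I[6,6]^2. HN layers by μ_θ (5 steps, strictly decreasing):
  μ^(1)=37; μ^(2)=24; μ^(3)=-2; μ^(4)=-15; μ^(5)=-28

((0, 0, 2, 0, 0, 0); (0, 0, 0, 0, 1, 1); (0, 4, 0, 0, 0, 0); (0, 0, 0, 0, 0, 2); (2, 0, 0, 1, 0, 0))


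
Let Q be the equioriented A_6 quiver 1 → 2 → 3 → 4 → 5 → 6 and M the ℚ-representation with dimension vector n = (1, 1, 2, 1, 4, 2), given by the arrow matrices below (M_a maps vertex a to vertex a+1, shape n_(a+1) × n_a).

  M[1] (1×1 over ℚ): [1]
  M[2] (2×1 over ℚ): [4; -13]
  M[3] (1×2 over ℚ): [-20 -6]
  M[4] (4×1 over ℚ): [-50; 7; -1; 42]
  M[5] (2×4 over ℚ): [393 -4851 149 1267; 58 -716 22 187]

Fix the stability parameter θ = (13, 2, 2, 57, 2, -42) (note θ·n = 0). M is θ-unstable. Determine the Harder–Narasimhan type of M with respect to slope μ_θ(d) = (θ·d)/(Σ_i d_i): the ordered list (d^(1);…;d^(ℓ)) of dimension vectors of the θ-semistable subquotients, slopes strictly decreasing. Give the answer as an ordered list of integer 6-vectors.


Via rank(M_{q-1}∘⋯∘M_p): M ≅ I[1,6], I[3,3], I[5,5]^2, I[5,6].
μ_θ-semistable layers: μ^(1)=17/3; μ^(2)=2; μ^(3)=-20

((1, 1, 1, 1, 1, 1); (0, 0, 1, 0, 2, 0); (0, 0, 0, 0, 1, 1))


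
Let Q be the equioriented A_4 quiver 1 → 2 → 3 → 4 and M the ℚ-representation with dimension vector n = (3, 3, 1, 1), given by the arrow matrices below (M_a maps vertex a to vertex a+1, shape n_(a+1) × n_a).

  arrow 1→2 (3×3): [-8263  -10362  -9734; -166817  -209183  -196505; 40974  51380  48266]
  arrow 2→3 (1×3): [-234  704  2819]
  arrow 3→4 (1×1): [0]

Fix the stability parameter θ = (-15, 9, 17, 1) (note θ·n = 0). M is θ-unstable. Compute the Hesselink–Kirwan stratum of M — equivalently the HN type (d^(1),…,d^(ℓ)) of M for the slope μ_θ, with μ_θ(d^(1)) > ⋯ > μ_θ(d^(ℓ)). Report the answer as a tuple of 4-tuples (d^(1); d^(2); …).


Interval decomposition of M: I[1,2]^2, I[1,3], I[4,4].
HN type (ℓ=4): μ^(1)=17; μ^(2)=9; μ^(3)=1; μ^(4)=-15

((0, 0, 1, 0); (0, 3, 0, 0); (0, 0, 0, 1); (3, 0, 0, 0))


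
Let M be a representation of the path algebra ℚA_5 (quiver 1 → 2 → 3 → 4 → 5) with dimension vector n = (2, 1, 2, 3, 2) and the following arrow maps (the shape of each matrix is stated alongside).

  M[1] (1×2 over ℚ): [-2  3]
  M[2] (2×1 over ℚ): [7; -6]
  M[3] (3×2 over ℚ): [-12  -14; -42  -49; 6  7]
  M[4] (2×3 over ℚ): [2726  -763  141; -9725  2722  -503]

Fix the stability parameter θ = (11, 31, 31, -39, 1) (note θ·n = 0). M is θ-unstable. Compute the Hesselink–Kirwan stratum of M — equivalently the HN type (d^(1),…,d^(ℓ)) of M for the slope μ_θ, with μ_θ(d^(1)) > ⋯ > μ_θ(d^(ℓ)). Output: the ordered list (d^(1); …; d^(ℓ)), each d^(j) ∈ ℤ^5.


Via rank(M_{q-1}∘⋯∘M_p): M ≅ I[1,1], I[1,3], I[3,5], I[4,4], I[4,5].
μ_θ-semistable layers: μ^(1)=31; μ^(2)=11; μ^(3)=1; μ^(4)=-4; μ^(5)=-39

((0, 1, 1, 0, 0); (2, 0, 0, 0, 0); (0, 0, 0, 0, 2); (0, 0, 1, 1, 0); (0, 0, 0, 2, 0))


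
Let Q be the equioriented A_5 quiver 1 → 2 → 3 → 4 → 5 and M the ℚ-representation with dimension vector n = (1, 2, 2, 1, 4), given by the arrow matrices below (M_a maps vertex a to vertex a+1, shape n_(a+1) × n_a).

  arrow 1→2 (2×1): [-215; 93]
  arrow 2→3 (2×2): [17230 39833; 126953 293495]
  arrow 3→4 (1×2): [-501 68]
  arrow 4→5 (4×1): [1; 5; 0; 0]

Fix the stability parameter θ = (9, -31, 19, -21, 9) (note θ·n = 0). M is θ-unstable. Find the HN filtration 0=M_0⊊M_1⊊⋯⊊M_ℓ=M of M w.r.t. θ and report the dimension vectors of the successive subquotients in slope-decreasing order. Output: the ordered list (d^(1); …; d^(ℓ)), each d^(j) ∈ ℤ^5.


Barcode: M ≅ I[1,5], I[2,3], I[5,5]^3. HN layers by μ_θ (5 steps, strictly decreasing):
  μ^(1)=19; μ^(2)=9; μ^(3)=-1; μ^(4)=-11; μ^(5)=-31

((0, 0, 1, 0, 0); (0, 0, 0, 0, 4); (0, 0, 1, 1, 0); (1, 1, 0, 0, 0); (0, 1, 0, 0, 0))


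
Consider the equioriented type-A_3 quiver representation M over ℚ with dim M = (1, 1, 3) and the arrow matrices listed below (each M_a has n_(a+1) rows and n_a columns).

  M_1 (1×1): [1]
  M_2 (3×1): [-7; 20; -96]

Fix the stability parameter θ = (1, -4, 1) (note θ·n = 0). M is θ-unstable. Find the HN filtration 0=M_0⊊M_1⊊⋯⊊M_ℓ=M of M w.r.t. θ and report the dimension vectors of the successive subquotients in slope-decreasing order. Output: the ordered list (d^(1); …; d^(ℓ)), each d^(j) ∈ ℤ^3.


Via rank(M_{q-1}∘⋯∘M_p): M ≅ I[1,3], I[3,3]^2.
μ_θ-semistable layers: μ^(1)=1; μ^(2)=-3/2

((0, 0, 3); (1, 1, 0))


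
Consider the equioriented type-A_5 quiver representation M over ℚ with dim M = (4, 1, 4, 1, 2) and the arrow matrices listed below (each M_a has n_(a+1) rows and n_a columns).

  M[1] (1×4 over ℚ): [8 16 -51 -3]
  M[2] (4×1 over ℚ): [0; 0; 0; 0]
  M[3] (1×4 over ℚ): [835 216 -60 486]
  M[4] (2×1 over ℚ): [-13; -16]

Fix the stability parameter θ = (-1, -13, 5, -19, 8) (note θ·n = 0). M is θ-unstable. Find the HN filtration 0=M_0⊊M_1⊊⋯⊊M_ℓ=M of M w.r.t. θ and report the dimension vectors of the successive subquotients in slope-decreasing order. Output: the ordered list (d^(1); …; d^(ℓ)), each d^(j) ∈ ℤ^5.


Barcode: M ≅ I[1,1]^3, I[1,2], I[3,3]^3, I[3,5], I[5,5]. HN layers by μ_θ (4 steps, strictly decreasing):
  μ^(1)=8; μ^(2)=5; μ^(3)=-1; μ^(4)=-7

((0, 0, 0, 0, 2); (0, 0, 3, 0, 0); (3, 0, 0, 0, 0); (1, 1, 1, 1, 0))


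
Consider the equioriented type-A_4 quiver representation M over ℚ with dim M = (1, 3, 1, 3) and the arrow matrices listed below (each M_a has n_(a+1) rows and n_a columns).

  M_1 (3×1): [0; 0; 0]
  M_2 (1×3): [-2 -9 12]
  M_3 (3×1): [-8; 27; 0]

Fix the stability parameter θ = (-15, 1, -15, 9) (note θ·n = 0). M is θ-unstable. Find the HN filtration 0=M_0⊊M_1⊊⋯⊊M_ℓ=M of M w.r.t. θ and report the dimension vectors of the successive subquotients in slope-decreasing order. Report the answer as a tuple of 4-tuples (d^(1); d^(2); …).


Interval decomposition of M: I[1,1], I[2,2]^2, I[2,4], I[4,4]^2.
HN type (ℓ=4): μ^(1)=9; μ^(2)=1; μ^(3)=-7; μ^(4)=-15

((0, 0, 0, 3); (0, 2, 0, 0); (0, 1, 1, 0); (1, 0, 0, 0))
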